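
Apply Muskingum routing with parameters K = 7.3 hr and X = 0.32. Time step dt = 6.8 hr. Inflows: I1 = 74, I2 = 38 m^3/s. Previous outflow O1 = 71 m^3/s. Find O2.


Muskingum coefficients:
denom = 2*K*(1-X) + dt = 2*7.3*(1-0.32) + 6.8 = 16.728.
C0 = (dt - 2*K*X)/denom = (6.8 - 2*7.3*0.32)/16.728 = 0.1272.
C1 = (dt + 2*K*X)/denom = (6.8 + 2*7.3*0.32)/16.728 = 0.6858.
C2 = (2*K*(1-X) - dt)/denom = 0.187.
O2 = C0*I2 + C1*I1 + C2*O1
   = 0.1272*38 + 0.6858*74 + 0.187*71
   = 68.86 m^3/s.

68.86


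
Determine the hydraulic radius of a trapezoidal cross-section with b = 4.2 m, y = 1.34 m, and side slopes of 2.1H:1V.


For a trapezoidal section with side slope z:
A = (b + z*y)*y = (4.2 + 2.1*1.34)*1.34 = 9.399 m^2.
P = b + 2*y*sqrt(1 + z^2) = 4.2 + 2*1.34*sqrt(1 + 2.1^2) = 10.434 m.
R = A/P = 9.399 / 10.434 = 0.9008 m.

0.9008


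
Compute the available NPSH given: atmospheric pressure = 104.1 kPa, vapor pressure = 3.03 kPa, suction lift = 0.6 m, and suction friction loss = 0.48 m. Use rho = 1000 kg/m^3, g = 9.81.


NPSHa = p_atm/(rho*g) - z_s - hf_s - p_vap/(rho*g).
p_atm/(rho*g) = 104.1*1000 / (1000*9.81) = 10.612 m.
p_vap/(rho*g) = 3.03*1000 / (1000*9.81) = 0.309 m.
NPSHa = 10.612 - 0.6 - 0.48 - 0.309
      = 9.22 m.

9.22


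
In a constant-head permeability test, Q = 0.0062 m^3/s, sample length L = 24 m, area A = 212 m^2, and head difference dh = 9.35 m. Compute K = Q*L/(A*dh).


From K = Q*L / (A*dh):
Numerator: Q*L = 0.0062 * 24 = 0.1488.
Denominator: A*dh = 212 * 9.35 = 1982.2.
K = 0.1488 / 1982.2 = 7.5e-05 m/s.

7.5e-05


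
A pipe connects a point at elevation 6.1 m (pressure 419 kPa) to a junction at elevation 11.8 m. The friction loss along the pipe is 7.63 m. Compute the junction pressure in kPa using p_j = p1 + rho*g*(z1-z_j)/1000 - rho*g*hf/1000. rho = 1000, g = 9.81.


Junction pressure: p_j = p1 + rho*g*(z1 - z_j)/1000 - rho*g*hf/1000.
Elevation term = 1000*9.81*(6.1 - 11.8)/1000 = -55.917 kPa.
Friction term = 1000*9.81*7.63/1000 = 74.85 kPa.
p_j = 419 + -55.917 - 74.85 = 288.23 kPa.

288.23


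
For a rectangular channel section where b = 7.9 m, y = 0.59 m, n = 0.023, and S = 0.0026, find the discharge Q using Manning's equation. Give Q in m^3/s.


For a rectangular channel, the cross-sectional area A = b * y = 7.9 * 0.59 = 4.66 m^2.
The wetted perimeter P = b + 2y = 7.9 + 2*0.59 = 9.08 m.
Hydraulic radius R = A/P = 4.66/9.08 = 0.5133 m.
Velocity V = (1/n)*R^(2/3)*S^(1/2) = (1/0.023)*0.5133^(2/3)*0.0026^(1/2) = 1.4213 m/s.
Discharge Q = A * V = 4.66 * 1.4213 = 6.625 m^3/s.

6.625


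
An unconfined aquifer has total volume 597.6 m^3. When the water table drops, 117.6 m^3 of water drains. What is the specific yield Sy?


Specific yield Sy = Volume drained / Total volume.
Sy = 117.6 / 597.6
   = 0.1968.

0.1968


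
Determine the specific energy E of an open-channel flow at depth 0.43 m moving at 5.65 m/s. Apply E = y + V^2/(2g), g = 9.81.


Specific energy E = y + V^2/(2g).
Velocity head = V^2/(2g) = 5.65^2 / (2*9.81) = 31.9225 / 19.62 = 1.627 m.
E = 0.43 + 1.627 = 2.057 m.

2.057


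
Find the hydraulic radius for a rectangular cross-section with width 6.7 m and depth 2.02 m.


For a rectangular section:
Flow area A = b * y = 6.7 * 2.02 = 13.53 m^2.
Wetted perimeter P = b + 2y = 6.7 + 2*2.02 = 10.74 m.
Hydraulic radius R = A/P = 13.53 / 10.74 = 1.2601 m.

1.2601


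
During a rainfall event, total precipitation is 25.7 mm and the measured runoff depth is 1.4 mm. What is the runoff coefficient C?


The runoff coefficient C = runoff depth / rainfall depth.
C = 1.4 / 25.7
  = 0.0545.

0.0545


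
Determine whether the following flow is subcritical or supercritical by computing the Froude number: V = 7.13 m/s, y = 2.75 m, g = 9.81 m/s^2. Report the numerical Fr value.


The Froude number is defined as Fr = V / sqrt(g*y).
g*y = 9.81 * 2.75 = 26.9775.
sqrt(g*y) = sqrt(26.9775) = 5.194.
Fr = 7.13 / 5.194 = 1.3727.
Since Fr > 1, the flow is supercritical.

1.3727


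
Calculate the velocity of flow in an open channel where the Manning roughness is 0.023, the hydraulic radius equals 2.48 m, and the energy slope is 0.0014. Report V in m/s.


Manning's equation gives V = (1/n) * R^(2/3) * S^(1/2).
First, compute R^(2/3) = 2.48^(2/3) = 1.8322.
Next, S^(1/2) = 0.0014^(1/2) = 0.037417.
Then 1/n = 1/0.023 = 43.48.
V = 43.48 * 1.8322 * 0.037417 = 2.9806 m/s.

2.9806


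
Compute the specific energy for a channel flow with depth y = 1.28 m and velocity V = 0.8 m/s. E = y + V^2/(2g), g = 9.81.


Specific energy E = y + V^2/(2g).
Velocity head = V^2/(2g) = 0.8^2 / (2*9.81) = 0.64 / 19.62 = 0.0326 m.
E = 1.28 + 0.0326 = 1.3126 m.

1.3126


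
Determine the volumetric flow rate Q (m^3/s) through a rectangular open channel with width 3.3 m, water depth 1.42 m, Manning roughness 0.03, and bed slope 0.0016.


For a rectangular channel, the cross-sectional area A = b * y = 3.3 * 1.42 = 4.69 m^2.
The wetted perimeter P = b + 2y = 3.3 + 2*1.42 = 6.14 m.
Hydraulic radius R = A/P = 4.69/6.14 = 0.7632 m.
Velocity V = (1/n)*R^(2/3)*S^(1/2) = (1/0.03)*0.7632^(2/3)*0.0016^(1/2) = 1.1135 m/s.
Discharge Q = A * V = 4.69 * 1.1135 = 5.218 m^3/s.

5.218


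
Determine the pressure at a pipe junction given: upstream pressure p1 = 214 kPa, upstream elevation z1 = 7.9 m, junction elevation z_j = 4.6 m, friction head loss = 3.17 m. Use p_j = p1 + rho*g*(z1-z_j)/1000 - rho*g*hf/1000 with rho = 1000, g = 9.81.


Junction pressure: p_j = p1 + rho*g*(z1 - z_j)/1000 - rho*g*hf/1000.
Elevation term = 1000*9.81*(7.9 - 4.6)/1000 = 32.373 kPa.
Friction term = 1000*9.81*3.17/1000 = 31.098 kPa.
p_j = 214 + 32.373 - 31.098 = 215.28 kPa.

215.28


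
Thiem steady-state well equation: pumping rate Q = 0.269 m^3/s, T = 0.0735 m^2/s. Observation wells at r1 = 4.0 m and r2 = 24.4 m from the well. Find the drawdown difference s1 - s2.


Thiem equation: s1 - s2 = Q/(2*pi*T) * ln(r2/r1).
ln(r2/r1) = ln(24.4/4.0) = 1.8083.
Q/(2*pi*T) = 0.269 / (2*pi*0.0735) = 0.269 / 0.4618 = 0.5825.
s1 - s2 = 0.5825 * 1.8083 = 1.0533 m.

1.0533


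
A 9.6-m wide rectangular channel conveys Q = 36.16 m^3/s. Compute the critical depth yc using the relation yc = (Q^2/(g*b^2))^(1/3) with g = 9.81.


Using yc = (Q^2 / (g * b^2))^(1/3):
Q^2 = 36.16^2 = 1307.55.
g * b^2 = 9.81 * 9.6^2 = 9.81 * 92.16 = 904.09.
Q^2 / (g*b^2) = 1307.55 / 904.09 = 1.4463.
yc = 1.4463^(1/3) = 1.1309 m.

1.1309


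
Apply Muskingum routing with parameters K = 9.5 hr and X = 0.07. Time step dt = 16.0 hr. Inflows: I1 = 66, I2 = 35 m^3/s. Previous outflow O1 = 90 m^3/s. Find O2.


Muskingum coefficients:
denom = 2*K*(1-X) + dt = 2*9.5*(1-0.07) + 16.0 = 33.67.
C0 = (dt - 2*K*X)/denom = (16.0 - 2*9.5*0.07)/33.67 = 0.4357.
C1 = (dt + 2*K*X)/denom = (16.0 + 2*9.5*0.07)/33.67 = 0.5147.
C2 = (2*K*(1-X) - dt)/denom = 0.0496.
O2 = C0*I2 + C1*I1 + C2*O1
   = 0.4357*35 + 0.5147*66 + 0.0496*90
   = 53.68 m^3/s.

53.68


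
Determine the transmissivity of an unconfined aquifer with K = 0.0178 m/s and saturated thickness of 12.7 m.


Transmissivity is defined as T = K * h.
T = 0.0178 * 12.7
  = 0.2261 m^2/s.

0.2261


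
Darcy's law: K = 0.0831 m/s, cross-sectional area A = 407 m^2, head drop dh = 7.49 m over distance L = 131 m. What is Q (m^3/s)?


Darcy's law: Q = K * A * i, where i = dh/L.
Hydraulic gradient i = 7.49 / 131 = 0.057176.
Q = 0.0831 * 407 * 0.057176
  = 1.9338 m^3/s.

1.9338


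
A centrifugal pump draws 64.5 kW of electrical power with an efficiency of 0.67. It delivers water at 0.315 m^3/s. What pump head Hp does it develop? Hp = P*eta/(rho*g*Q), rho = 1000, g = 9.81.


Pump head formula: Hp = P * eta / (rho * g * Q).
Numerator: P * eta = 64.5 * 1000 * 0.67 = 43215.0 W.
Denominator: rho * g * Q = 1000 * 9.81 * 0.315 = 3090.15.
Hp = 43215.0 / 3090.15 = 13.98 m.

13.98


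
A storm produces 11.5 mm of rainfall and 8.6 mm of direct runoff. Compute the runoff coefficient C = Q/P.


The runoff coefficient C = runoff depth / rainfall depth.
C = 8.6 / 11.5
  = 0.7478.

0.7478


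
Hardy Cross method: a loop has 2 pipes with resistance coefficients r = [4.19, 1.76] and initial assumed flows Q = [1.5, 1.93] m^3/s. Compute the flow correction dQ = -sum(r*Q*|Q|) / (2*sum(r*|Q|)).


Numerator terms (r*Q*|Q|): 4.19*1.5*|1.5| = 9.4275; 1.76*1.93*|1.93| = 6.5558.
Sum of numerator = 15.9833.
Denominator terms (r*|Q|): 4.19*|1.5| = 6.285; 1.76*|1.93| = 3.3968.
2 * sum of denominator = 2 * 9.6818 = 19.3636.
dQ = -15.9833 / 19.3636 = -0.8254 m^3/s.

-0.8254


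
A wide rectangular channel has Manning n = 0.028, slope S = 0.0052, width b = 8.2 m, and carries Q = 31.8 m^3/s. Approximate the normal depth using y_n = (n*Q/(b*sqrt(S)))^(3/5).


We use the wide-channel approximation y_n = (n*Q/(b*sqrt(S)))^(3/5).
sqrt(S) = sqrt(0.0052) = 0.072111.
Numerator: n*Q = 0.028 * 31.8 = 0.8904.
Denominator: b*sqrt(S) = 8.2 * 0.072111 = 0.59131.
arg = 1.5058.
y_n = 1.5058^(3/5) = 1.2784 m.

1.2784


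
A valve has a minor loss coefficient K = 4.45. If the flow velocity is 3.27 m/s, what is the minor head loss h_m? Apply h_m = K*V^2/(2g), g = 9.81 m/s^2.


Minor loss formula: h_m = K * V^2/(2g).
V^2 = 3.27^2 = 10.6929.
V^2/(2g) = 10.6929 / 19.62 = 0.545 m.
h_m = 4.45 * 0.545 = 2.4252 m.

2.4252


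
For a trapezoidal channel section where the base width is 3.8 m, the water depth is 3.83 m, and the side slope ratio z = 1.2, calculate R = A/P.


For a trapezoidal section with side slope z:
A = (b + z*y)*y = (3.8 + 1.2*3.83)*3.83 = 32.157 m^2.
P = b + 2*y*sqrt(1 + z^2) = 3.8 + 2*3.83*sqrt(1 + 1.2^2) = 15.765 m.
R = A/P = 32.157 / 15.765 = 2.0397 m.

2.0397


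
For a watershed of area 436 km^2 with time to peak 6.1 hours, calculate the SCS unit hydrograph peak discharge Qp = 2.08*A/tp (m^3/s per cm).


SCS formula: Qp = 2.08 * A / tp.
Qp = 2.08 * 436 / 6.1
   = 906.88 / 6.1
   = 148.67 m^3/s per cm.

148.67


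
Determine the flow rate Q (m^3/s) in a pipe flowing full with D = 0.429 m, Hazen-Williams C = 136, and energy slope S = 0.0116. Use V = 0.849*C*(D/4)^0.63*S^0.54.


For a full circular pipe, R = D/4 = 0.429/4 = 0.1072 m.
V = 0.849 * 136 * 0.1072^0.63 * 0.0116^0.54
  = 0.849 * 136 * 0.244991 * 0.090117
  = 2.5492 m/s.
Pipe area A = pi*D^2/4 = pi*0.429^2/4 = 0.1445 m^2.
Q = A * V = 0.1445 * 2.5492 = 0.3685 m^3/s.

0.3685


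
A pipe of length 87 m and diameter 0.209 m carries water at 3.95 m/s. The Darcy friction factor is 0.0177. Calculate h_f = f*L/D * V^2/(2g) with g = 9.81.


Darcy-Weisbach equation: h_f = f * (L/D) * V^2/(2g).
f * L/D = 0.0177 * 87/0.209 = 7.3679.
V^2/(2g) = 3.95^2 / (2*9.81) = 15.6025 / 19.62 = 0.7952 m.
h_f = 7.3679 * 0.7952 = 5.859 m.

5.859


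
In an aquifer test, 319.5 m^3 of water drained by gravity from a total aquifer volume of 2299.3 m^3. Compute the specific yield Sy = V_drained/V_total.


Specific yield Sy = Volume drained / Total volume.
Sy = 319.5 / 2299.3
   = 0.139.

0.139


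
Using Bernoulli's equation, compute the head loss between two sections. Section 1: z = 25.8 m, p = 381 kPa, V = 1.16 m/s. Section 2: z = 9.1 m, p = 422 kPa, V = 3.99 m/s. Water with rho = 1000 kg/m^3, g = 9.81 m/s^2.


Total head at each section: H = z + p/(rho*g) + V^2/(2g).
H1 = 25.8 + 381*1000/(1000*9.81) + 1.16^2/(2*9.81)
   = 25.8 + 38.838 + 0.0686
   = 64.707 m.
H2 = 9.1 + 422*1000/(1000*9.81) + 3.99^2/(2*9.81)
   = 9.1 + 43.017 + 0.8114
   = 52.929 m.
h_L = H1 - H2 = 64.707 - 52.929 = 11.778 m.

11.778


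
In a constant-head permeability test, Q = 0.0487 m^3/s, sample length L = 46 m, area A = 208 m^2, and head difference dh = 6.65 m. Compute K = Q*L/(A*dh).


From K = Q*L / (A*dh):
Numerator: Q*L = 0.0487 * 46 = 2.2402.
Denominator: A*dh = 208 * 6.65 = 1383.2.
K = 2.2402 / 1383.2 = 0.00162 m/s.

0.00162


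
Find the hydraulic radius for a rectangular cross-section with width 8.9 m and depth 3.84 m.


For a rectangular section:
Flow area A = b * y = 8.9 * 3.84 = 34.18 m^2.
Wetted perimeter P = b + 2y = 8.9 + 2*3.84 = 16.58 m.
Hydraulic radius R = A/P = 34.18 / 16.58 = 2.0613 m.

2.0613


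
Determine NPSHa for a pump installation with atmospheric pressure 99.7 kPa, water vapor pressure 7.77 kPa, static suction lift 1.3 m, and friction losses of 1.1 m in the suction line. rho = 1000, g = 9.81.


NPSHa = p_atm/(rho*g) - z_s - hf_s - p_vap/(rho*g).
p_atm/(rho*g) = 99.7*1000 / (1000*9.81) = 10.163 m.
p_vap/(rho*g) = 7.77*1000 / (1000*9.81) = 0.792 m.
NPSHa = 10.163 - 1.3 - 1.1 - 0.792
      = 6.97 m.

6.97


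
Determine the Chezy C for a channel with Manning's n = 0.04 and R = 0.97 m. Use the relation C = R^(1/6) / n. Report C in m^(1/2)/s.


The Chezy coefficient relates to Manning's n through C = R^(1/6) / n.
R^(1/6) = 0.97^(1/6) = 0.994936.
C = 0.994936 / 0.04 = 24.87 m^(1/2)/s.

24.87


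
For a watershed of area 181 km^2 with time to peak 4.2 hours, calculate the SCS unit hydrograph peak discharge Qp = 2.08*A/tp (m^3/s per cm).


SCS formula: Qp = 2.08 * A / tp.
Qp = 2.08 * 181 / 4.2
   = 376.48 / 4.2
   = 89.64 m^3/s per cm.

89.64


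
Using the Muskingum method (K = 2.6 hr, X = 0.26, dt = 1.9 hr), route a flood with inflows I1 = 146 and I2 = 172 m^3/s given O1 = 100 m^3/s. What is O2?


Muskingum coefficients:
denom = 2*K*(1-X) + dt = 2*2.6*(1-0.26) + 1.9 = 5.748.
C0 = (dt - 2*K*X)/denom = (1.9 - 2*2.6*0.26)/5.748 = 0.0953.
C1 = (dt + 2*K*X)/denom = (1.9 + 2*2.6*0.26)/5.748 = 0.5658.
C2 = (2*K*(1-X) - dt)/denom = 0.3389.
O2 = C0*I2 + C1*I1 + C2*O1
   = 0.0953*172 + 0.5658*146 + 0.3389*100
   = 132.89 m^3/s.

132.89


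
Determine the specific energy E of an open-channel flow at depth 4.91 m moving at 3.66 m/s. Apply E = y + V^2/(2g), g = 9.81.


Specific energy E = y + V^2/(2g).
Velocity head = V^2/(2g) = 3.66^2 / (2*9.81) = 13.3956 / 19.62 = 0.6828 m.
E = 4.91 + 0.6828 = 5.5928 m.

5.5928


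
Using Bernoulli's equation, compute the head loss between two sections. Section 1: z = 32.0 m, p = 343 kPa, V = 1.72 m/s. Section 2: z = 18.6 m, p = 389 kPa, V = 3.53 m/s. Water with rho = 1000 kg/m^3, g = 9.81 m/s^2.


Total head at each section: H = z + p/(rho*g) + V^2/(2g).
H1 = 32.0 + 343*1000/(1000*9.81) + 1.72^2/(2*9.81)
   = 32.0 + 34.964 + 0.1508
   = 67.115 m.
H2 = 18.6 + 389*1000/(1000*9.81) + 3.53^2/(2*9.81)
   = 18.6 + 39.653 + 0.6351
   = 58.889 m.
h_L = H1 - H2 = 67.115 - 58.889 = 8.227 m.

8.227


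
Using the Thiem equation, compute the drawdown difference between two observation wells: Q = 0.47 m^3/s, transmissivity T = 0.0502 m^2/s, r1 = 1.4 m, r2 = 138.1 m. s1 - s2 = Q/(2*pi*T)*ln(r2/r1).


Thiem equation: s1 - s2 = Q/(2*pi*T) * ln(r2/r1).
ln(r2/r1) = ln(138.1/1.4) = 4.5915.
Q/(2*pi*T) = 0.47 / (2*pi*0.0502) = 0.47 / 0.3154 = 1.4901.
s1 - s2 = 1.4901 * 4.5915 = 6.8418 m.

6.8418


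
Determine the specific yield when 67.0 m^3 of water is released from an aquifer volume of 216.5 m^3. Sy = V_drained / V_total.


Specific yield Sy = Volume drained / Total volume.
Sy = 67.0 / 216.5
   = 0.3095.

0.3095


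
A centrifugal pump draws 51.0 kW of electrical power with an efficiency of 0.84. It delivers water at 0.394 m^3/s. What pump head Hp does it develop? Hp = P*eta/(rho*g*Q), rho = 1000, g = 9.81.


Pump head formula: Hp = P * eta / (rho * g * Q).
Numerator: P * eta = 51.0 * 1000 * 0.84 = 42840.0 W.
Denominator: rho * g * Q = 1000 * 9.81 * 0.394 = 3865.14.
Hp = 42840.0 / 3865.14 = 11.08 m.

11.08


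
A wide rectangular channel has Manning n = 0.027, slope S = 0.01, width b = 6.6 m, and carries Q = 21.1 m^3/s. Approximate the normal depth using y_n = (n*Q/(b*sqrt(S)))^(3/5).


We use the wide-channel approximation y_n = (n*Q/(b*sqrt(S)))^(3/5).
sqrt(S) = sqrt(0.01) = 0.1.
Numerator: n*Q = 0.027 * 21.1 = 0.5697.
Denominator: b*sqrt(S) = 6.6 * 0.1 = 0.66.
arg = 0.8632.
y_n = 0.8632^(3/5) = 0.9155 m.

0.9155


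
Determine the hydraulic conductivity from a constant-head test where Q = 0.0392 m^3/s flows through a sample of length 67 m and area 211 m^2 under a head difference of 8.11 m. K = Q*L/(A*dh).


From K = Q*L / (A*dh):
Numerator: Q*L = 0.0392 * 67 = 2.6264.
Denominator: A*dh = 211 * 8.11 = 1711.21.
K = 2.6264 / 1711.21 = 0.001535 m/s.

0.001535


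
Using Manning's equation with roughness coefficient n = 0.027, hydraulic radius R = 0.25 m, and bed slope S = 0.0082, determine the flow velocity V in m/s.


Manning's equation gives V = (1/n) * R^(2/3) * S^(1/2).
First, compute R^(2/3) = 0.25^(2/3) = 0.3969.
Next, S^(1/2) = 0.0082^(1/2) = 0.090554.
Then 1/n = 1/0.027 = 37.04.
V = 37.04 * 0.3969 * 0.090554 = 1.331 m/s.

1.331


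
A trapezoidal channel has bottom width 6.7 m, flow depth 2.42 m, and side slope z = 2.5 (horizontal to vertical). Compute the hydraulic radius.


For a trapezoidal section with side slope z:
A = (b + z*y)*y = (6.7 + 2.5*2.42)*2.42 = 30.855 m^2.
P = b + 2*y*sqrt(1 + z^2) = 6.7 + 2*2.42*sqrt(1 + 2.5^2) = 19.732 m.
R = A/P = 30.855 / 19.732 = 1.5637 m.

1.5637


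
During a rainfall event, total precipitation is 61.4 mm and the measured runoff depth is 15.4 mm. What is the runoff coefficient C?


The runoff coefficient C = runoff depth / rainfall depth.
C = 15.4 / 61.4
  = 0.2508.

0.2508


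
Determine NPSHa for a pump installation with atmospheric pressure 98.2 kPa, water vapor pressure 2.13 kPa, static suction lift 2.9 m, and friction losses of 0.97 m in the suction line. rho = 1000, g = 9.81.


NPSHa = p_atm/(rho*g) - z_s - hf_s - p_vap/(rho*g).
p_atm/(rho*g) = 98.2*1000 / (1000*9.81) = 10.01 m.
p_vap/(rho*g) = 2.13*1000 / (1000*9.81) = 0.217 m.
NPSHa = 10.01 - 2.9 - 0.97 - 0.217
      = 5.92 m.

5.92


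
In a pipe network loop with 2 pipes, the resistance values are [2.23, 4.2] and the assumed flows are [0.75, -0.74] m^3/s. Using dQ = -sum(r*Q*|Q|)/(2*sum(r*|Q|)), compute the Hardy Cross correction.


Numerator terms (r*Q*|Q|): 2.23*0.75*|0.75| = 1.2544; 4.2*-0.74*|-0.74| = -2.2999.
Sum of numerator = -1.0455.
Denominator terms (r*|Q|): 2.23*|0.75| = 1.6725; 4.2*|-0.74| = 3.108.
2 * sum of denominator = 2 * 4.7805 = 9.561.
dQ = --1.0455 / 9.561 = 0.1094 m^3/s.

0.1094


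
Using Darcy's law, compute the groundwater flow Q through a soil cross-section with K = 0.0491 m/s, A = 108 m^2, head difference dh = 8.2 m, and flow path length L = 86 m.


Darcy's law: Q = K * A * i, where i = dh/L.
Hydraulic gradient i = 8.2 / 86 = 0.095349.
Q = 0.0491 * 108 * 0.095349
  = 0.5056 m^3/s.

0.5056


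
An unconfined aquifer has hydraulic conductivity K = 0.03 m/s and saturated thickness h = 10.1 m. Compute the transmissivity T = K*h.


Transmissivity is defined as T = K * h.
T = 0.03 * 10.1
  = 0.303 m^2/s.

0.303


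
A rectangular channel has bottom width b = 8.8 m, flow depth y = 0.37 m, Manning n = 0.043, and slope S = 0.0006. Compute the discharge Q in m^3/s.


For a rectangular channel, the cross-sectional area A = b * y = 8.8 * 0.37 = 3.26 m^2.
The wetted perimeter P = b + 2y = 8.8 + 2*0.37 = 9.54 m.
Hydraulic radius R = A/P = 3.26/9.54 = 0.3413 m.
Velocity V = (1/n)*R^(2/3)*S^(1/2) = (1/0.043)*0.3413^(2/3)*0.0006^(1/2) = 0.2782 m/s.
Discharge Q = A * V = 3.26 * 0.2782 = 0.906 m^3/s.

0.906


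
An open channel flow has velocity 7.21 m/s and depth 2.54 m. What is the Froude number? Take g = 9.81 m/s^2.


The Froude number is defined as Fr = V / sqrt(g*y).
g*y = 9.81 * 2.54 = 24.9174.
sqrt(g*y) = sqrt(24.9174) = 4.9917.
Fr = 7.21 / 4.9917 = 1.4444.

1.4444


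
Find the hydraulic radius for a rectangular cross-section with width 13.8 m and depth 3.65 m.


For a rectangular section:
Flow area A = b * y = 13.8 * 3.65 = 50.37 m^2.
Wetted perimeter P = b + 2y = 13.8 + 2*3.65 = 21.1 m.
Hydraulic radius R = A/P = 50.37 / 21.1 = 2.3872 m.

2.3872


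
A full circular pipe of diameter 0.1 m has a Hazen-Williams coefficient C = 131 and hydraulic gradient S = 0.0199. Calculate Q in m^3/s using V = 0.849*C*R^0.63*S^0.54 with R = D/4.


For a full circular pipe, R = D/4 = 0.1/4 = 0.025 m.
V = 0.849 * 131 * 0.025^0.63 * 0.0199^0.54
  = 0.849 * 131 * 0.097882 * 0.120609
  = 1.313 m/s.
Pipe area A = pi*D^2/4 = pi*0.1^2/4 = 0.0079 m^2.
Q = A * V = 0.0079 * 1.313 = 0.0103 m^3/s.

0.0103


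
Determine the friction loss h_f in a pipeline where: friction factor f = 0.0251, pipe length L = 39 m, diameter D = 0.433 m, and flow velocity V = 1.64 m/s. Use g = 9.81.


Darcy-Weisbach equation: h_f = f * (L/D) * V^2/(2g).
f * L/D = 0.0251 * 39/0.433 = 2.2607.
V^2/(2g) = 1.64^2 / (2*9.81) = 2.6896 / 19.62 = 0.1371 m.
h_f = 2.2607 * 0.1371 = 0.31 m.

0.31


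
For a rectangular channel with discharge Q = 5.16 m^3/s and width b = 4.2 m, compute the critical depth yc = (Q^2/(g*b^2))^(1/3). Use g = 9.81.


Using yc = (Q^2 / (g * b^2))^(1/3):
Q^2 = 5.16^2 = 26.63.
g * b^2 = 9.81 * 4.2^2 = 9.81 * 17.64 = 173.05.
Q^2 / (g*b^2) = 26.63 / 173.05 = 0.1539.
yc = 0.1539^(1/3) = 0.5359 m.

0.5359


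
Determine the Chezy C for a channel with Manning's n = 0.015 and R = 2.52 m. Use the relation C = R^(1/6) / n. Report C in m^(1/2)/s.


The Chezy coefficient relates to Manning's n through C = R^(1/6) / n.
R^(1/6) = 2.52^(1/6) = 1.166541.
C = 1.166541 / 0.015 = 77.77 m^(1/2)/s.

77.77


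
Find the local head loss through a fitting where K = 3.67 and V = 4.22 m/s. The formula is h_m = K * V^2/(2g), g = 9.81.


Minor loss formula: h_m = K * V^2/(2g).
V^2 = 4.22^2 = 17.8084.
V^2/(2g) = 17.8084 / 19.62 = 0.9077 m.
h_m = 3.67 * 0.9077 = 3.3311 m.

3.3311


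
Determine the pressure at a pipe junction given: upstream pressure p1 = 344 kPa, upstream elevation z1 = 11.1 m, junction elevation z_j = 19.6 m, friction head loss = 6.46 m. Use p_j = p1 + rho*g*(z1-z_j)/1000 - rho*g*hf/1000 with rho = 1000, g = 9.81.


Junction pressure: p_j = p1 + rho*g*(z1 - z_j)/1000 - rho*g*hf/1000.
Elevation term = 1000*9.81*(11.1 - 19.6)/1000 = -83.385 kPa.
Friction term = 1000*9.81*6.46/1000 = 63.373 kPa.
p_j = 344 + -83.385 - 63.373 = 197.24 kPa.

197.24


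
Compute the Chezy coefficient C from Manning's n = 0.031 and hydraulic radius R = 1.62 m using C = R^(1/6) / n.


The Chezy coefficient relates to Manning's n through C = R^(1/6) / n.
R^(1/6) = 1.62^(1/6) = 1.083725.
C = 1.083725 / 0.031 = 34.96 m^(1/2)/s.

34.96


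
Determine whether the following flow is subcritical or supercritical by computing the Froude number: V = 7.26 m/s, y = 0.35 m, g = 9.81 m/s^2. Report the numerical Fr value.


The Froude number is defined as Fr = V / sqrt(g*y).
g*y = 9.81 * 0.35 = 3.4335.
sqrt(g*y) = sqrt(3.4335) = 1.853.
Fr = 7.26 / 1.853 = 3.918.
Since Fr > 1, the flow is supercritical.

3.918


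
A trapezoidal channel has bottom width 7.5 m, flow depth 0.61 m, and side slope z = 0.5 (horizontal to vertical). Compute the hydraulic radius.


For a trapezoidal section with side slope z:
A = (b + z*y)*y = (7.5 + 0.5*0.61)*0.61 = 4.761 m^2.
P = b + 2*y*sqrt(1 + z^2) = 7.5 + 2*0.61*sqrt(1 + 0.5^2) = 8.864 m.
R = A/P = 4.761 / 8.864 = 0.5371 m.

0.5371


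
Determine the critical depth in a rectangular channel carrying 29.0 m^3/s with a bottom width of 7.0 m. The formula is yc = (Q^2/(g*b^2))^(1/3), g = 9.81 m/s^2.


Using yc = (Q^2 / (g * b^2))^(1/3):
Q^2 = 29.0^2 = 841.0.
g * b^2 = 9.81 * 7.0^2 = 9.81 * 49.0 = 480.69.
Q^2 / (g*b^2) = 841.0 / 480.69 = 1.7496.
yc = 1.7496^(1/3) = 1.205 m.

1.205


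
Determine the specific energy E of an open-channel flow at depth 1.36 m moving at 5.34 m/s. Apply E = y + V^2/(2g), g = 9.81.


Specific energy E = y + V^2/(2g).
Velocity head = V^2/(2g) = 5.34^2 / (2*9.81) = 28.5156 / 19.62 = 1.4534 m.
E = 1.36 + 1.4534 = 2.8134 m.

2.8134


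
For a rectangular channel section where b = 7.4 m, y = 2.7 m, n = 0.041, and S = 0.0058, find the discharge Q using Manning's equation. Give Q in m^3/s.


For a rectangular channel, the cross-sectional area A = b * y = 7.4 * 2.7 = 19.98 m^2.
The wetted perimeter P = b + 2y = 7.4 + 2*2.7 = 12.8 m.
Hydraulic radius R = A/P = 19.98/12.8 = 1.5609 m.
Velocity V = (1/n)*R^(2/3)*S^(1/2) = (1/0.041)*1.5609^(2/3)*0.0058^(1/2) = 2.4995 m/s.
Discharge Q = A * V = 19.98 * 2.4995 = 49.94 m^3/s.

49.94


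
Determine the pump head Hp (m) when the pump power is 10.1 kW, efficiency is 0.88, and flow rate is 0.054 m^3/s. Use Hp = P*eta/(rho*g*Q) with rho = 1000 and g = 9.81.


Pump head formula: Hp = P * eta / (rho * g * Q).
Numerator: P * eta = 10.1 * 1000 * 0.88 = 8888.0 W.
Denominator: rho * g * Q = 1000 * 9.81 * 0.054 = 529.74.
Hp = 8888.0 / 529.74 = 16.78 m.

16.78


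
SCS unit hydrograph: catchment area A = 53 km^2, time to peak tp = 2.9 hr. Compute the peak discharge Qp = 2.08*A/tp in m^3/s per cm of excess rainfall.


SCS formula: Qp = 2.08 * A / tp.
Qp = 2.08 * 53 / 2.9
   = 110.24 / 2.9
   = 38.01 m^3/s per cm.

38.01


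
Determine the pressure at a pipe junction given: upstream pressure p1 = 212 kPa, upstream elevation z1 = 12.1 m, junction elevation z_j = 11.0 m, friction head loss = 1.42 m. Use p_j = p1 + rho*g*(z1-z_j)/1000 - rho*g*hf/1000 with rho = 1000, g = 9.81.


Junction pressure: p_j = p1 + rho*g*(z1 - z_j)/1000 - rho*g*hf/1000.
Elevation term = 1000*9.81*(12.1 - 11.0)/1000 = 10.791 kPa.
Friction term = 1000*9.81*1.42/1000 = 13.93 kPa.
p_j = 212 + 10.791 - 13.93 = 208.86 kPa.

208.86


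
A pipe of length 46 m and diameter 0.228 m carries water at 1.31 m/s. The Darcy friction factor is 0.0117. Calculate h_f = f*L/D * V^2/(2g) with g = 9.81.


Darcy-Weisbach equation: h_f = f * (L/D) * V^2/(2g).
f * L/D = 0.0117 * 46/0.228 = 2.3605.
V^2/(2g) = 1.31^2 / (2*9.81) = 1.7161 / 19.62 = 0.0875 m.
h_f = 2.3605 * 0.0875 = 0.206 m.

0.206


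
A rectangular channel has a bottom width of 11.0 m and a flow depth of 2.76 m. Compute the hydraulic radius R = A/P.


For a rectangular section:
Flow area A = b * y = 11.0 * 2.76 = 30.36 m^2.
Wetted perimeter P = b + 2y = 11.0 + 2*2.76 = 16.52 m.
Hydraulic radius R = A/P = 30.36 / 16.52 = 1.8378 m.

1.8378


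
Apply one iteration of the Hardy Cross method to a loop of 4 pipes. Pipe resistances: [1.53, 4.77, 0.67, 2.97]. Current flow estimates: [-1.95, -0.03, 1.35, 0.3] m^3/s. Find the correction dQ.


Numerator terms (r*Q*|Q|): 1.53*-1.95*|-1.95| = -5.8178; 4.77*-0.03*|-0.03| = -0.0043; 0.67*1.35*|1.35| = 1.2211; 2.97*0.3*|0.3| = 0.2673.
Sum of numerator = -4.3337.
Denominator terms (r*|Q|): 1.53*|-1.95| = 2.9835; 4.77*|-0.03| = 0.1431; 0.67*|1.35| = 0.9045; 2.97*|0.3| = 0.891.
2 * sum of denominator = 2 * 4.9221 = 9.8442.
dQ = --4.3337 / 9.8442 = 0.4402 m^3/s.

0.4402


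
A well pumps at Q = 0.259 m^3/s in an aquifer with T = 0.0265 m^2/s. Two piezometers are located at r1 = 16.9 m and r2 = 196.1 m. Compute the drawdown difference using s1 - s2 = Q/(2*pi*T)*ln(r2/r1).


Thiem equation: s1 - s2 = Q/(2*pi*T) * ln(r2/r1).
ln(r2/r1) = ln(196.1/16.9) = 2.4513.
Q/(2*pi*T) = 0.259 / (2*pi*0.0265) = 0.259 / 0.1665 = 1.5555.
s1 - s2 = 1.5555 * 2.4513 = 3.813 m.

3.813


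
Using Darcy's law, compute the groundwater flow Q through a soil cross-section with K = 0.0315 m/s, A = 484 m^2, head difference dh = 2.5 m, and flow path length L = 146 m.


Darcy's law: Q = K * A * i, where i = dh/L.
Hydraulic gradient i = 2.5 / 146 = 0.017123.
Q = 0.0315 * 484 * 0.017123
  = 0.2611 m^3/s.

0.2611


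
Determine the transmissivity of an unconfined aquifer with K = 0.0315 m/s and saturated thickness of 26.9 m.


Transmissivity is defined as T = K * h.
T = 0.0315 * 26.9
  = 0.8473 m^2/s.

0.8473


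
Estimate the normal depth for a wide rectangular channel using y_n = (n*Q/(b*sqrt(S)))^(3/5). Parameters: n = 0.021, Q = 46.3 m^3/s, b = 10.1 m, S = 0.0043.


We use the wide-channel approximation y_n = (n*Q/(b*sqrt(S)))^(3/5).
sqrt(S) = sqrt(0.0043) = 0.065574.
Numerator: n*Q = 0.021 * 46.3 = 0.9723.
Denominator: b*sqrt(S) = 10.1 * 0.065574 = 0.662297.
arg = 1.4681.
y_n = 1.4681^(3/5) = 1.2591 m.

1.2591


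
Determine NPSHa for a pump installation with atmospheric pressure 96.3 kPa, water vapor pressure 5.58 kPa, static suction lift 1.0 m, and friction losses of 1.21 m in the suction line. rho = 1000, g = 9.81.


NPSHa = p_atm/(rho*g) - z_s - hf_s - p_vap/(rho*g).
p_atm/(rho*g) = 96.3*1000 / (1000*9.81) = 9.817 m.
p_vap/(rho*g) = 5.58*1000 / (1000*9.81) = 0.569 m.
NPSHa = 9.817 - 1.0 - 1.21 - 0.569
      = 7.04 m.

7.04


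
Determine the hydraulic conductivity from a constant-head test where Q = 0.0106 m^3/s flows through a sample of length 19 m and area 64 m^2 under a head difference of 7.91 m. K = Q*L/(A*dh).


From K = Q*L / (A*dh):
Numerator: Q*L = 0.0106 * 19 = 0.2014.
Denominator: A*dh = 64 * 7.91 = 506.24.
K = 0.2014 / 506.24 = 0.000398 m/s.

0.000398


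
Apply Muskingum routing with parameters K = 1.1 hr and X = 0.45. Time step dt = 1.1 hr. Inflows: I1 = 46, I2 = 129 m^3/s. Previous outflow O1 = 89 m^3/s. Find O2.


Muskingum coefficients:
denom = 2*K*(1-X) + dt = 2*1.1*(1-0.45) + 1.1 = 2.31.
C0 = (dt - 2*K*X)/denom = (1.1 - 2*1.1*0.45)/2.31 = 0.0476.
C1 = (dt + 2*K*X)/denom = (1.1 + 2*1.1*0.45)/2.31 = 0.9048.
C2 = (2*K*(1-X) - dt)/denom = 0.0476.
O2 = C0*I2 + C1*I1 + C2*O1
   = 0.0476*129 + 0.9048*46 + 0.0476*89
   = 52.0 m^3/s.

52.0


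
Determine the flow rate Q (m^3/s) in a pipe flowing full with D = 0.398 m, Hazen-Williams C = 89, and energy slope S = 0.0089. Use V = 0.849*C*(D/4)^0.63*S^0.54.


For a full circular pipe, R = D/4 = 0.398/4 = 0.0995 m.
V = 0.849 * 89 * 0.0995^0.63 * 0.0089^0.54
  = 0.849 * 89 * 0.233684 * 0.078104
  = 1.3791 m/s.
Pipe area A = pi*D^2/4 = pi*0.398^2/4 = 0.1244 m^2.
Q = A * V = 0.1244 * 1.3791 = 0.1716 m^3/s.

0.1716


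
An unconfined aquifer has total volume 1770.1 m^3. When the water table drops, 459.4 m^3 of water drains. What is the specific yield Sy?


Specific yield Sy = Volume drained / Total volume.
Sy = 459.4 / 1770.1
   = 0.2595.

0.2595


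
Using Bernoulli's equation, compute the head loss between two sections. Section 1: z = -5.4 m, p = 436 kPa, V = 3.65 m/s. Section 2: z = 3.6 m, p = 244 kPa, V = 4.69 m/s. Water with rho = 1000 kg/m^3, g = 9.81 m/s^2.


Total head at each section: H = z + p/(rho*g) + V^2/(2g).
H1 = -5.4 + 436*1000/(1000*9.81) + 3.65^2/(2*9.81)
   = -5.4 + 44.444 + 0.679
   = 39.723 m.
H2 = 3.6 + 244*1000/(1000*9.81) + 4.69^2/(2*9.81)
   = 3.6 + 24.873 + 1.1211
   = 29.594 m.
h_L = H1 - H2 = 39.723 - 29.594 = 10.13 m.

10.13


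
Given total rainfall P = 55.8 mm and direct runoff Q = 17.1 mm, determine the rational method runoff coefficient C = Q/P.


The runoff coefficient C = runoff depth / rainfall depth.
C = 17.1 / 55.8
  = 0.3065.

0.3065


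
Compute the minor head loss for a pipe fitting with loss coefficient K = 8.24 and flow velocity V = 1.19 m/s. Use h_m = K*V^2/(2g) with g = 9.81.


Minor loss formula: h_m = K * V^2/(2g).
V^2 = 1.19^2 = 1.4161.
V^2/(2g) = 1.4161 / 19.62 = 0.0722 m.
h_m = 8.24 * 0.0722 = 0.5947 m.

0.5947


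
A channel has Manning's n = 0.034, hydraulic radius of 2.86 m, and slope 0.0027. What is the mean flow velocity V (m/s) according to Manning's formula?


Manning's equation gives V = (1/n) * R^(2/3) * S^(1/2).
First, compute R^(2/3) = 2.86^(2/3) = 2.0149.
Next, S^(1/2) = 0.0027^(1/2) = 0.051962.
Then 1/n = 1/0.034 = 29.41.
V = 29.41 * 2.0149 * 0.051962 = 3.0793 m/s.

3.0793


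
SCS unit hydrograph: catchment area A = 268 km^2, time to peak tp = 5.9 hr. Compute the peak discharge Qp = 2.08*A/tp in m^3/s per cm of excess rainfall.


SCS formula: Qp = 2.08 * A / tp.
Qp = 2.08 * 268 / 5.9
   = 557.44 / 5.9
   = 94.48 m^3/s per cm.

94.48


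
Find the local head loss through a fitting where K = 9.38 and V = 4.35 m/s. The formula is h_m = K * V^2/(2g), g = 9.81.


Minor loss formula: h_m = K * V^2/(2g).
V^2 = 4.35^2 = 18.9225.
V^2/(2g) = 18.9225 / 19.62 = 0.9644 m.
h_m = 9.38 * 0.9644 = 9.0465 m.

9.0465


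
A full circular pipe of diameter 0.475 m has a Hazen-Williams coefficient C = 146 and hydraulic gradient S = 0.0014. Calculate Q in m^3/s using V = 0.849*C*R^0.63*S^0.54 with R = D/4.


For a full circular pipe, R = D/4 = 0.475/4 = 0.1187 m.
V = 0.849 * 146 * 0.1187^0.63 * 0.0014^0.54
  = 0.849 * 146 * 0.261228 * 0.028768
  = 0.9315 m/s.
Pipe area A = pi*D^2/4 = pi*0.475^2/4 = 0.1772 m^2.
Q = A * V = 0.1772 * 0.9315 = 0.1651 m^3/s.

0.1651


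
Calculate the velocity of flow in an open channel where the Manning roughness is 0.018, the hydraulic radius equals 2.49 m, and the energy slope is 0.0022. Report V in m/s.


Manning's equation gives V = (1/n) * R^(2/3) * S^(1/2).
First, compute R^(2/3) = 2.49^(2/3) = 1.8371.
Next, S^(1/2) = 0.0022^(1/2) = 0.046904.
Then 1/n = 1/0.018 = 55.56.
V = 55.56 * 1.8371 * 0.046904 = 4.7871 m/s.

4.7871


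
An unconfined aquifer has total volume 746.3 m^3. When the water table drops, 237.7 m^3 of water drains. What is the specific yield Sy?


Specific yield Sy = Volume drained / Total volume.
Sy = 237.7 / 746.3
   = 0.3185.

0.3185


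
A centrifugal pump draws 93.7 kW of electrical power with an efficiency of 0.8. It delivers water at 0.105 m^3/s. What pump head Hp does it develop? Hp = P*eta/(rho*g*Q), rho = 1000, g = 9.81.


Pump head formula: Hp = P * eta / (rho * g * Q).
Numerator: P * eta = 93.7 * 1000 * 0.8 = 74960.0 W.
Denominator: rho * g * Q = 1000 * 9.81 * 0.105 = 1030.05.
Hp = 74960.0 / 1030.05 = 72.77 m.

72.77


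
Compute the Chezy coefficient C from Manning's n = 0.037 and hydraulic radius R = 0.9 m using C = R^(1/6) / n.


The Chezy coefficient relates to Manning's n through C = R^(1/6) / n.
R^(1/6) = 0.9^(1/6) = 0.982593.
C = 0.982593 / 0.037 = 26.56 m^(1/2)/s.

26.56


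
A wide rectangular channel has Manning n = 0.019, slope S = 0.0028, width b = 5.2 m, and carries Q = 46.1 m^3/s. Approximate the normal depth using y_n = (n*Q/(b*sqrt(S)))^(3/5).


We use the wide-channel approximation y_n = (n*Q/(b*sqrt(S)))^(3/5).
sqrt(S) = sqrt(0.0028) = 0.052915.
Numerator: n*Q = 0.019 * 46.1 = 0.8759.
Denominator: b*sqrt(S) = 5.2 * 0.052915 = 0.275158.
arg = 3.1833.
y_n = 3.1833^(3/5) = 2.0032 m.

2.0032


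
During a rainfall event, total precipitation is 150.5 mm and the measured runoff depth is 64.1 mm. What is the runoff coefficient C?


The runoff coefficient C = runoff depth / rainfall depth.
C = 64.1 / 150.5
  = 0.4259.

0.4259


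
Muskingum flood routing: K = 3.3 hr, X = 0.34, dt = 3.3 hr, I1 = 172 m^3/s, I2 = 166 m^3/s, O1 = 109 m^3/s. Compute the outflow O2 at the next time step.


Muskingum coefficients:
denom = 2*K*(1-X) + dt = 2*3.3*(1-0.34) + 3.3 = 7.656.
C0 = (dt - 2*K*X)/denom = (3.3 - 2*3.3*0.34)/7.656 = 0.1379.
C1 = (dt + 2*K*X)/denom = (3.3 + 2*3.3*0.34)/7.656 = 0.7241.
C2 = (2*K*(1-X) - dt)/denom = 0.1379.
O2 = C0*I2 + C1*I1 + C2*O1
   = 0.1379*166 + 0.7241*172 + 0.1379*109
   = 162.48 m^3/s.

162.48


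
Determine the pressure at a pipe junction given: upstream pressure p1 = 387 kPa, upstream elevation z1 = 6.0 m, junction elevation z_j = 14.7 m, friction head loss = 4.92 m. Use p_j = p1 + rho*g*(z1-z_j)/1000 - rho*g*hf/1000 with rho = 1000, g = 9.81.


Junction pressure: p_j = p1 + rho*g*(z1 - z_j)/1000 - rho*g*hf/1000.
Elevation term = 1000*9.81*(6.0 - 14.7)/1000 = -85.347 kPa.
Friction term = 1000*9.81*4.92/1000 = 48.265 kPa.
p_j = 387 + -85.347 - 48.265 = 253.39 kPa.

253.39


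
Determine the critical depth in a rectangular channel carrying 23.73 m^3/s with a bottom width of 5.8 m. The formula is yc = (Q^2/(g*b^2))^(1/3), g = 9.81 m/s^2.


Using yc = (Q^2 / (g * b^2))^(1/3):
Q^2 = 23.73^2 = 563.11.
g * b^2 = 9.81 * 5.8^2 = 9.81 * 33.64 = 330.01.
Q^2 / (g*b^2) = 563.11 / 330.01 = 1.7063.
yc = 1.7063^(1/3) = 1.195 m.

1.195


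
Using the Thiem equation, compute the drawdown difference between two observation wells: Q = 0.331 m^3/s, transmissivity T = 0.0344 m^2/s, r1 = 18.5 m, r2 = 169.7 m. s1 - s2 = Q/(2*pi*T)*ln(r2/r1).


Thiem equation: s1 - s2 = Q/(2*pi*T) * ln(r2/r1).
ln(r2/r1) = ln(169.7/18.5) = 2.2163.
Q/(2*pi*T) = 0.331 / (2*pi*0.0344) = 0.331 / 0.2161 = 1.5314.
s1 - s2 = 1.5314 * 2.2163 = 3.394 m.

3.394


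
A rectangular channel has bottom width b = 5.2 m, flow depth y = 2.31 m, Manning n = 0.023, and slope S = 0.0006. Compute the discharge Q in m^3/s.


For a rectangular channel, the cross-sectional area A = b * y = 5.2 * 2.31 = 12.01 m^2.
The wetted perimeter P = b + 2y = 5.2 + 2*2.31 = 9.82 m.
Hydraulic radius R = A/P = 12.01/9.82 = 1.2232 m.
Velocity V = (1/n)*R^(2/3)*S^(1/2) = (1/0.023)*1.2232^(2/3)*0.0006^(1/2) = 1.2181 m/s.
Discharge Q = A * V = 12.01 * 1.2181 = 14.632 m^3/s.

14.632


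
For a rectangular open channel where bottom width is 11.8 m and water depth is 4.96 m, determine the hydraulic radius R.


For a rectangular section:
Flow area A = b * y = 11.8 * 4.96 = 58.53 m^2.
Wetted perimeter P = b + 2y = 11.8 + 2*4.96 = 21.72 m.
Hydraulic radius R = A/P = 58.53 / 21.72 = 2.6947 m.

2.6947


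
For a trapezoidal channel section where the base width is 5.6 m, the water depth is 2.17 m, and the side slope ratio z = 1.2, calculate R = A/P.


For a trapezoidal section with side slope z:
A = (b + z*y)*y = (5.6 + 1.2*2.17)*2.17 = 17.803 m^2.
P = b + 2*y*sqrt(1 + z^2) = 5.6 + 2*2.17*sqrt(1 + 1.2^2) = 12.379 m.
R = A/P = 17.803 / 12.379 = 1.4381 m.

1.4381


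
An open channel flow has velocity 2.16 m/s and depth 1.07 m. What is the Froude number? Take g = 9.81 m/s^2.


The Froude number is defined as Fr = V / sqrt(g*y).
g*y = 9.81 * 1.07 = 10.4967.
sqrt(g*y) = sqrt(10.4967) = 3.2399.
Fr = 2.16 / 3.2399 = 0.6667.

0.6667


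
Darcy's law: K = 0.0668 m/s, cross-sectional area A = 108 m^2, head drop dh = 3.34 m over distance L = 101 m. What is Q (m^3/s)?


Darcy's law: Q = K * A * i, where i = dh/L.
Hydraulic gradient i = 3.34 / 101 = 0.033069.
Q = 0.0668 * 108 * 0.033069
  = 0.2386 m^3/s.

0.2386


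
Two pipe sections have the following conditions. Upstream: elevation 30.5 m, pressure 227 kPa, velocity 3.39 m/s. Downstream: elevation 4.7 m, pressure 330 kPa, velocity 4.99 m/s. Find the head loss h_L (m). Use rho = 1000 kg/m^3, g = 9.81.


Total head at each section: H = z + p/(rho*g) + V^2/(2g).
H1 = 30.5 + 227*1000/(1000*9.81) + 3.39^2/(2*9.81)
   = 30.5 + 23.14 + 0.5857
   = 54.225 m.
H2 = 4.7 + 330*1000/(1000*9.81) + 4.99^2/(2*9.81)
   = 4.7 + 33.639 + 1.2691
   = 39.608 m.
h_L = H1 - H2 = 54.225 - 39.608 = 14.617 m.

14.617


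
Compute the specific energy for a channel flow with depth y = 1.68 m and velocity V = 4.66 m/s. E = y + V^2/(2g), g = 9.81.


Specific energy E = y + V^2/(2g).
Velocity head = V^2/(2g) = 4.66^2 / (2*9.81) = 21.7156 / 19.62 = 1.1068 m.
E = 1.68 + 1.1068 = 2.7868 m.

2.7868


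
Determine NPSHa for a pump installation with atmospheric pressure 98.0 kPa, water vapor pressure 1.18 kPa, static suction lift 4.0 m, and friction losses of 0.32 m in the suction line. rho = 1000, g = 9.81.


NPSHa = p_atm/(rho*g) - z_s - hf_s - p_vap/(rho*g).
p_atm/(rho*g) = 98.0*1000 / (1000*9.81) = 9.99 m.
p_vap/(rho*g) = 1.18*1000 / (1000*9.81) = 0.12 m.
NPSHa = 9.99 - 4.0 - 0.32 - 0.12
      = 5.55 m.

5.55


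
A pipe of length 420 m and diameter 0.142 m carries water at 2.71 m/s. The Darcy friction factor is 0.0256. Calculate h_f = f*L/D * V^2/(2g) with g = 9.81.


Darcy-Weisbach equation: h_f = f * (L/D) * V^2/(2g).
f * L/D = 0.0256 * 420/0.142 = 75.7183.
V^2/(2g) = 2.71^2 / (2*9.81) = 7.3441 / 19.62 = 0.3743 m.
h_f = 75.7183 * 0.3743 = 28.343 m.

28.343


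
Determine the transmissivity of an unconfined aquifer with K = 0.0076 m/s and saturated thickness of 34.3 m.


Transmissivity is defined as T = K * h.
T = 0.0076 * 34.3
  = 0.2607 m^2/s.

0.2607


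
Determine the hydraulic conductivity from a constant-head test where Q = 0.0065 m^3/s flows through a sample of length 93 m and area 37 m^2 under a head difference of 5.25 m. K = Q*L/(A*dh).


From K = Q*L / (A*dh):
Numerator: Q*L = 0.0065 * 93 = 0.6045.
Denominator: A*dh = 37 * 5.25 = 194.25.
K = 0.6045 / 194.25 = 0.003112 m/s.

0.003112


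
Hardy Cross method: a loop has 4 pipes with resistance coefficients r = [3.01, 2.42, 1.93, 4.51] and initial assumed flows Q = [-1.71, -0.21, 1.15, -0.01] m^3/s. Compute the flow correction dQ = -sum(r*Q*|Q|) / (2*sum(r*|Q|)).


Numerator terms (r*Q*|Q|): 3.01*-1.71*|-1.71| = -8.8015; 2.42*-0.21*|-0.21| = -0.1067; 1.93*1.15*|1.15| = 2.5524; 4.51*-0.01*|-0.01| = -0.0005.
Sum of numerator = -6.3563.
Denominator terms (r*|Q|): 3.01*|-1.71| = 5.1471; 2.42*|-0.21| = 0.5082; 1.93*|1.15| = 2.2195; 4.51*|-0.01| = 0.0451.
2 * sum of denominator = 2 * 7.9199 = 15.8398.
dQ = --6.3563 / 15.8398 = 0.4013 m^3/s.

0.4013
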